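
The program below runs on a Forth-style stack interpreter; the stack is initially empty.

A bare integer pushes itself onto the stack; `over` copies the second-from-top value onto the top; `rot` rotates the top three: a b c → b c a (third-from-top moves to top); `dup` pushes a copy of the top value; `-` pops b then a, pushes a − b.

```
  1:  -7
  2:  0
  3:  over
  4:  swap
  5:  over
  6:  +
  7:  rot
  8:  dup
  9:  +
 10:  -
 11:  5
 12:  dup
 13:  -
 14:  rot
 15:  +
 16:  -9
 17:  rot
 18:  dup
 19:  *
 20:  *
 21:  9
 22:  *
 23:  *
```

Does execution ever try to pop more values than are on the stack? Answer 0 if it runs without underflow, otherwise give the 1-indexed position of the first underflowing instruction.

0

-7   -> [-7]
0    -> [-7, 0]
over -> [-7, 0, -7]
swap -> [-7, -7, 0]
over -> [-7, -7, 0, -7]
+    -> [-7, -7, -7]
rot  -> [-7, -7, -7]
dup  -> [-7, -7, -7, -7]
+    -> [-7, -7, -14]
-    -> [-7, 7]
5    -> [-7, 7, 5]
dup  -> [-7, 7, 5, 5]
-    -> [-7, 7, 0]
rot  -> [7, 0, -7]
+    -> [7, -7]
-9   -> [7, -7, -9]
rot  -> [-7, -9, 7]
dup  -> [-7, -9, 7, 7]
*    -> [-7, -9, 49]
*    -> [-7, -441]
9    -> [-7, -441, 9]
*    -> [-7, -3969]
*    -> [27783]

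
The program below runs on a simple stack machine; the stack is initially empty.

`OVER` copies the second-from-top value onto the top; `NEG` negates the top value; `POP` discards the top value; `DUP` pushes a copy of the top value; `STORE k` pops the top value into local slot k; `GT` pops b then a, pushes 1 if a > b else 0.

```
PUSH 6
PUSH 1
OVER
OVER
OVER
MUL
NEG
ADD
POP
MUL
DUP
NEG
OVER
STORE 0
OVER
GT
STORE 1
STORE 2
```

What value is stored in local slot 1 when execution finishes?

0

PUSH 6  -> 6
PUSH 1  -> 6 1
OVER    -> 6 1 6
OVER    -> 6 1 6 1
OVER    -> 6 1 6 1 6
MUL     -> 6 1 6 6
NEG     -> 6 1 6 -6
ADD     -> 6 1 0
POP     -> 6 1
MUL     -> 6
DUP     -> 6 6
NEG     -> 6 -6
OVER    -> 6 -6 6
STORE 0 -> 6 -6
OVER    -> 6 -6 6
GT      -> 6 0
STORE 1 -> 6
STORE 2 -> (empty)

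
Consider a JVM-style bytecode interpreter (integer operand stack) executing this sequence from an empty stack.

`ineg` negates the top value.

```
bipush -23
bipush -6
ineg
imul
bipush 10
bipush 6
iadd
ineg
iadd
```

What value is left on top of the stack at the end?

-154

bipush -23  [-23]
bipush -6   [-23, -6]
ineg        [-23, 6]
imul        [-138]
bipush 10   [-138, 10]
bipush 6    [-138, 10, 6]
iadd        [-138, 16]
ineg        [-138, -16]
iadd        [-154]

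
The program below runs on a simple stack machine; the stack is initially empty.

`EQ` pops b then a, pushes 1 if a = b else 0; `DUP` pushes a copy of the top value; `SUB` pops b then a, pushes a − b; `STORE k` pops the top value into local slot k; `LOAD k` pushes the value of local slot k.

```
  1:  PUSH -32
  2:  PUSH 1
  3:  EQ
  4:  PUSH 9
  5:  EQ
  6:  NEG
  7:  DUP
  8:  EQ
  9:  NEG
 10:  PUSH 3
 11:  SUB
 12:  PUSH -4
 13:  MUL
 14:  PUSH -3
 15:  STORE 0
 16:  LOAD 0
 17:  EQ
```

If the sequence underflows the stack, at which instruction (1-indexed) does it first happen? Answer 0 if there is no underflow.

0

PUSH -32 → [-32]
PUSH 1   → [-32, 1]
EQ       → [0]
PUSH 9   → [0, 9]
EQ       → [0]
NEG      → [0]
DUP      → [0, 0]
EQ       → [1]
NEG      → [-1]
PUSH 3   → [-1, 3]
SUB      → [-4]
PUSH -4  → [-4, -4]
MUL      → [16]
PUSH -3  → [16, -3]
STORE 0  → [16]
LOAD 0   → [16, -3]
EQ       → [0]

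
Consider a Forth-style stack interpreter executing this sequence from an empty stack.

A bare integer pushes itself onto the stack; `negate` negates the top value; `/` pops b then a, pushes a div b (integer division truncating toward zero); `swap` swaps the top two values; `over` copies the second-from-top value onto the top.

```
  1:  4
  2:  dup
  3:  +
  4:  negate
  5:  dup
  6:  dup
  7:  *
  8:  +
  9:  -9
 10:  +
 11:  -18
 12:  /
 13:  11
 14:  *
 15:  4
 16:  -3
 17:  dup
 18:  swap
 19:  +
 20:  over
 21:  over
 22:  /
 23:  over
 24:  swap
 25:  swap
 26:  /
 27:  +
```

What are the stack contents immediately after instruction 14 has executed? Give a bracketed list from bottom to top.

4      : [4]
dup    : [4, 4]
+      : [8]
negate : [-8]
dup    : [-8, -8]
dup    : [-8, -8, -8]
*      : [-8, 64]
+      : [56]
-9     : [56, -9]
+      : [47]
-18    : [47, -18]
/      : [-2]
11     : [-2, 11]
*      : [-22]

[-22]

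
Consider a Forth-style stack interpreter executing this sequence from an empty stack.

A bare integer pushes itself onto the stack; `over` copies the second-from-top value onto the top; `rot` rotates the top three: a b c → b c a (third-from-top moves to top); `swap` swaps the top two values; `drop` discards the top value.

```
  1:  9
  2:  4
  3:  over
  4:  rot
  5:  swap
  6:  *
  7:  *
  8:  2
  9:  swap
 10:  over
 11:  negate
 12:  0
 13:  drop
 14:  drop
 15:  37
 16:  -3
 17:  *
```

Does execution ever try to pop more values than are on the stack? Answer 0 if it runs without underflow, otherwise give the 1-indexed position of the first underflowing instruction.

0

9      → 9
4      → 9 4
over   → 9 4 9
rot    → 4 9 9
swap   → 4 9 9
*      → 4 81
*      → 324
2      → 324 2
swap   → 2 324
over   → 2 324 2
negate → 2 324 -2
0      → 2 324 -2 0
drop   → 2 324 -2
drop   → 2 324
37     → 2 324 37
-3     → 2 324 37 -3
*      → 2 324 -111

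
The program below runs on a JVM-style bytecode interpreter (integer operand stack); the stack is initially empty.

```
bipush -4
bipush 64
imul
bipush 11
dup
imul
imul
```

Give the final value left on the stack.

bipush -4  -4
bipush 64  -4 64
imul       -256
bipush 11  -256 11
dup        -256 11 11
imul       -256 121
imul       -30976

-30976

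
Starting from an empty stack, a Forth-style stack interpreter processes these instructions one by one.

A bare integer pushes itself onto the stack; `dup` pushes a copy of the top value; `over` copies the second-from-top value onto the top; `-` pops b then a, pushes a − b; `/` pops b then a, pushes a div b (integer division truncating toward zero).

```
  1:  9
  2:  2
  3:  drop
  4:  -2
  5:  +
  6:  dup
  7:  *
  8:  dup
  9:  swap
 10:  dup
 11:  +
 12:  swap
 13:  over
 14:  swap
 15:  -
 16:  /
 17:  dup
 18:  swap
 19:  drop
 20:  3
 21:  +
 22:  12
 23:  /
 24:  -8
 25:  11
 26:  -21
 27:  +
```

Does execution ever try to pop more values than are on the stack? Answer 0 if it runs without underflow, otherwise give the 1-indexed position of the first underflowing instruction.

0

9     [9]
2     [9, 2]
drop  [9]
-2    [9, -2]
+     [7]
dup   [7, 7]
*     [49]
dup   [49, 49]
swap  [49, 49]
dup   [49, 49, 49]
+     [49, 98]
swap  [98, 49]
over  [98, 49, 98]
swap  [98, 98, 49]
-     [98, 49]
/     [2]
dup   [2, 2]
swap  [2, 2]
drop  [2]
3     [2, 3]
+     [5]
12    [5, 12]
/     [0]
-8    [0, -8]
11    [0, -8, 11]
-21   [0, -8, 11, -21]
+     [0, -8, -10]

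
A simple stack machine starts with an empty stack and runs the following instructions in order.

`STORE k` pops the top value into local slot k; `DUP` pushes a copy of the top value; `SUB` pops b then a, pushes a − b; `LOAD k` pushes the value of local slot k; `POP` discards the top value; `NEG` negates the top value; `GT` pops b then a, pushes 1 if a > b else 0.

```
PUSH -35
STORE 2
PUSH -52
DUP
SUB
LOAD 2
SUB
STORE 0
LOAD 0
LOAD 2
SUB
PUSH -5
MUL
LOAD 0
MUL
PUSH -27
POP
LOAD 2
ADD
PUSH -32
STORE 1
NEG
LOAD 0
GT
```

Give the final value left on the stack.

1

PUSH -35 -> -35
STORE 2  -> (empty)
PUSH -52 -> -52
DUP      -> -52 -52
SUB      -> 0
LOAD 2   -> 0 -35
SUB      -> 35
STORE 0  -> (empty)
LOAD 0   -> 35
LOAD 2   -> 35 -35
SUB      -> 70
PUSH -5  -> 70 -5
MUL      -> -350
LOAD 0   -> -350 35
MUL      -> -12250
PUSH -27 -> -12250 -27
POP      -> -12250
LOAD 2   -> -12250 -35
ADD      -> -12285
PUSH -32 -> -12285 -32
STORE 1  -> -12285
NEG      -> 12285
LOAD 0   -> 12285 35
GT       -> 1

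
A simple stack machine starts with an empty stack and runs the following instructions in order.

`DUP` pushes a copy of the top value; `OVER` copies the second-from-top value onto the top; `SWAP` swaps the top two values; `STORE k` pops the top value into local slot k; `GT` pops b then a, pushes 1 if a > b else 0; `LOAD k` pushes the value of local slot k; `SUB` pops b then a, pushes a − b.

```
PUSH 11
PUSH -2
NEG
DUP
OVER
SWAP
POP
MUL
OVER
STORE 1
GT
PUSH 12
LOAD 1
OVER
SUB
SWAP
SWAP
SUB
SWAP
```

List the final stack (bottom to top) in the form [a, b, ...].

PUSH 11 -> [11]
PUSH -2 -> [11, -2]
NEG     -> [11, 2]
DUP     -> [11, 2, 2]
OVER    -> [11, 2, 2, 2]
SWAP    -> [11, 2, 2, 2]
POP     -> [11, 2, 2]
MUL     -> [11, 4]
OVER    -> [11, 4, 11]
STORE 1 -> [11, 4]
GT      -> [1]
PUSH 12 -> [1, 12]
LOAD 1  -> [1, 12, 11]
OVER    -> [1, 12, 11, 12]
SUB     -> [1, 12, -1]
SWAP    -> [1, -1, 12]
SWAP    -> [1, 12, -1]
SUB     -> [1, 13]
SWAP    -> [13, 1]

[13, 1]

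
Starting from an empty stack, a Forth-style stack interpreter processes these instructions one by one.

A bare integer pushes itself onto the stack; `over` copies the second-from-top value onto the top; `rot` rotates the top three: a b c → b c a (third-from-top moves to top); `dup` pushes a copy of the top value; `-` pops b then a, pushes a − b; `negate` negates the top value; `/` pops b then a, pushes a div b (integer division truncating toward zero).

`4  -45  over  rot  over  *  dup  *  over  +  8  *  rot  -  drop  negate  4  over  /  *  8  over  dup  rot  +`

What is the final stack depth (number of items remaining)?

3

4      -> [4]
-45    -> [4, -45]
over   -> [4, -45, 4]
rot    -> [-45, 4, 4]
over   -> [-45, 4, 4, 4]
*      -> [-45, 4, 16]
dup    -> [-45, 4, 16, 16]
*      -> [-45, 4, 256]
over   -> [-45, 4, 256, 4]
+      -> [-45, 4, 260]
8      -> [-45, 4, 260, 8]
*      -> [-45, 4, 2080]
rot    -> [4, 2080, -45]
-      -> [4, 2125]
drop   -> [4]
negate -> [-4]
4      -> [-4, 4]
over   -> [-4, 4, -4]
/      -> [-4, -1]
*      -> [4]
8      -> [4, 8]
over   -> [4, 8, 4]
dup    -> [4, 8, 4, 4]
rot    -> [4, 4, 4, 8]
+      -> [4, 4, 12]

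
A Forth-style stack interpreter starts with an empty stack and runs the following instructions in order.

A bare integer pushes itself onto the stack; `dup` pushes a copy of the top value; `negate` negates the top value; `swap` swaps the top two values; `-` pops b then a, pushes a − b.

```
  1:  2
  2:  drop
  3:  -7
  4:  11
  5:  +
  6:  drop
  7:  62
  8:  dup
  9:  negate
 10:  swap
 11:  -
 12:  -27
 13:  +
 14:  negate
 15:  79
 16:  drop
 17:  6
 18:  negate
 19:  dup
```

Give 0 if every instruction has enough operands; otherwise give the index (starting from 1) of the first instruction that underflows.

0

2       2
drop    (empty)
-7      -7
11      -7 11
+       4
drop    (empty)
62      62
dup     62 62
negate  62 -62
swap    -62 62
-       -124
-27     -124 -27
+       -151
negate  151
79      151 79
drop    151
6       151 6
negate  151 -6
dup     151 -6 -6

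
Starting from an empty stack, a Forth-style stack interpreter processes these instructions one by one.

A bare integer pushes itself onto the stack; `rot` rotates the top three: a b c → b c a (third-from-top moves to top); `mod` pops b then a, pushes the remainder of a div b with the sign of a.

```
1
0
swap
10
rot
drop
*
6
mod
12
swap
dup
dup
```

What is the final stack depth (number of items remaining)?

4

1     1
0     1 0
swap  0 1
10    0 1 10
rot   1 10 0
drop  1 10
*     10
6     10 6
mod   4
12    4 12
swap  12 4
dup   12 4 4
dup   12 4 4 4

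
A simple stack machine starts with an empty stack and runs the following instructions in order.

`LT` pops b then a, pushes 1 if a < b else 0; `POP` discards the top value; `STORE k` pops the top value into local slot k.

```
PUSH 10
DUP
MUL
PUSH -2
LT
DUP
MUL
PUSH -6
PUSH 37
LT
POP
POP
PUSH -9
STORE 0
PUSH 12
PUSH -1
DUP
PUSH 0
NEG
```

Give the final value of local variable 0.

-9

PUSH 10  [10]
DUP      [10, 10]
MUL      [100]
PUSH -2  [100, -2]
LT       [0]
DUP      [0, 0]
MUL      [0]
PUSH -6  [0, -6]
PUSH 37  [0, -6, 37]
LT       [0, 1]
POP      [0]
POP      []
PUSH -9  [-9]
STORE 0  []
PUSH 12  [12]
PUSH -1  [12, -1]
DUP      [12, -1, -1]
PUSH 0   [12, -1, -1, 0]
NEG      [12, -1, -1, 0]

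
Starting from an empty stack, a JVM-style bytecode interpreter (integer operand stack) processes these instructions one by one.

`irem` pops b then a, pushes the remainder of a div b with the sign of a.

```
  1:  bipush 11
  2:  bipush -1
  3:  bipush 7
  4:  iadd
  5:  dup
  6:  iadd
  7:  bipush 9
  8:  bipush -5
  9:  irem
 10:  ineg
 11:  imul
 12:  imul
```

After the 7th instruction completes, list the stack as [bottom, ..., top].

bipush 11 : 11
bipush -1 : 11 -1
bipush 7  : 11 -1 7
iadd      : 11 6
dup       : 11 6 6
iadd      : 11 12
bipush 9  : 11 12 9

[11, 12, 9]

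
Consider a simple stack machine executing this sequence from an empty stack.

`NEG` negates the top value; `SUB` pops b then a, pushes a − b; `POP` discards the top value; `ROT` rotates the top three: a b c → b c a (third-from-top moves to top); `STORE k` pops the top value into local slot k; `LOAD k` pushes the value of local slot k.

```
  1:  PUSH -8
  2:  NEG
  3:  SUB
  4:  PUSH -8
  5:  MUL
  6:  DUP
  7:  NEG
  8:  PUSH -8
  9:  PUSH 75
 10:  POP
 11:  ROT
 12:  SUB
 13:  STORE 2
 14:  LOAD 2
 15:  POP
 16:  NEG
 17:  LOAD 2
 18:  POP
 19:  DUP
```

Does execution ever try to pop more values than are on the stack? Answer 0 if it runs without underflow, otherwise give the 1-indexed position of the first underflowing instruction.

3

PUSH -8  -8
NEG      8
SUB  — needs 2 operands, stack has 1 → underflow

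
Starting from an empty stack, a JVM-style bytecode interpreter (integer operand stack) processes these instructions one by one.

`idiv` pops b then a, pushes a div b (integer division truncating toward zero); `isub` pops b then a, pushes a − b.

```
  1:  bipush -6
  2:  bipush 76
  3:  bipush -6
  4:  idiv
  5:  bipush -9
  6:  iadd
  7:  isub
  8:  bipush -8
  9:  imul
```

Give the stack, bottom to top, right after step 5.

[-6, -12, -9]

bipush -6 → [-6]
bipush 76 → [-6, 76]
bipush -6 → [-6, 76, -6]
idiv      → [-6, -12]
bipush -9 → [-6, -12, -9]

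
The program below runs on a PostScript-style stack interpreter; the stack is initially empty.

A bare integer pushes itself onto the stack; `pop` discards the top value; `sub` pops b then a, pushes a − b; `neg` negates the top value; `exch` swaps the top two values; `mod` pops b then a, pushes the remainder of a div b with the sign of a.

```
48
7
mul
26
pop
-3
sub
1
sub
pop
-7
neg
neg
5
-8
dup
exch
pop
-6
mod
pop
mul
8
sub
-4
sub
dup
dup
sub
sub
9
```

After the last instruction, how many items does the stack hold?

2

48   : [48]
7    : [48, 7]
mul  : [336]
26   : [336, 26]
pop  : [336]
-3   : [336, -3]
sub  : [339]
1    : [339, 1]
sub  : [338]
pop  : []
-7   : [-7]
neg  : [7]
neg  : [-7]
5    : [-7, 5]
-8   : [-7, 5, -8]
dup  : [-7, 5, -8, -8]
exch : [-7, 5, -8, -8]
pop  : [-7, 5, -8]
-6   : [-7, 5, -8, -6]
mod  : [-7, 5, -2]
pop  : [-7, 5]
mul  : [-35]
8    : [-35, 8]
sub  : [-43]
-4   : [-43, -4]
sub  : [-39]
dup  : [-39, -39]
dup  : [-39, -39, -39]
sub  : [-39, 0]
sub  : [-39]
9    : [-39, 9]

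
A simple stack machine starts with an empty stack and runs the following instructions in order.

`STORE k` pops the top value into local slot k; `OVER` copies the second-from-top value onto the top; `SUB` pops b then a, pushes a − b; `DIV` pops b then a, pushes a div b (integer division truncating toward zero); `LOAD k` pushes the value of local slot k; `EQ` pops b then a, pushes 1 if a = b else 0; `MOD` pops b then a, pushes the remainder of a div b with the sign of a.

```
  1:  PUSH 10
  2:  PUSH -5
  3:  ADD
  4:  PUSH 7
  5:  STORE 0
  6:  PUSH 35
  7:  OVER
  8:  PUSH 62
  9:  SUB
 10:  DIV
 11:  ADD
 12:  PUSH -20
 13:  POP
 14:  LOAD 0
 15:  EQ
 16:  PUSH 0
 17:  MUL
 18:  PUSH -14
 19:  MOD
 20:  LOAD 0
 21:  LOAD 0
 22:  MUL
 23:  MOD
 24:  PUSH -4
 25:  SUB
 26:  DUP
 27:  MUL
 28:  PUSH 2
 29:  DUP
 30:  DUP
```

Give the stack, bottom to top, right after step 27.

[16]

PUSH 10   10
PUSH -5   10 -5
ADD       5
PUSH 7    5 7
STORE 0   5
PUSH 35   5 35
OVER      5 35 5
PUSH 62   5 35 5 62
SUB       5 35 -57
DIV       5 0
ADD       5
PUSH -20  5 -20
POP       5
LOAD 0    5 7
EQ        0
PUSH 0    0 0
MUL       0
PUSH -14  0 -14
MOD       0
LOAD 0    0 7
LOAD 0    0 7 7
MUL       0 49
MOD       0
PUSH -4   0 -4
SUB       4
DUP       4 4
MUL       16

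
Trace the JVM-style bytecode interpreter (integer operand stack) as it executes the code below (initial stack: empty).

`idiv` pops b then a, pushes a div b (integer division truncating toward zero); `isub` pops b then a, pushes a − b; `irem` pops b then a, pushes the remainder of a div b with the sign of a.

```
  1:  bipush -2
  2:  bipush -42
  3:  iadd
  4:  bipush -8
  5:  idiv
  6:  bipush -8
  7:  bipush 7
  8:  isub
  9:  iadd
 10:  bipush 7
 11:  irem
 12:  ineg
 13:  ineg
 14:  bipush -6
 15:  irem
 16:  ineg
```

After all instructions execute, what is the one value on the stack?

3

bipush -2   -2
bipush -42  -2 -42
iadd        -44
bipush -8   -44 -8
idiv        5
bipush -8   5 -8
bipush 7    5 -8 7
isub        5 -15
iadd        -10
bipush 7    -10 7
irem        -3
ineg        3
ineg        -3
bipush -6   -3 -6
irem        -3
ineg        3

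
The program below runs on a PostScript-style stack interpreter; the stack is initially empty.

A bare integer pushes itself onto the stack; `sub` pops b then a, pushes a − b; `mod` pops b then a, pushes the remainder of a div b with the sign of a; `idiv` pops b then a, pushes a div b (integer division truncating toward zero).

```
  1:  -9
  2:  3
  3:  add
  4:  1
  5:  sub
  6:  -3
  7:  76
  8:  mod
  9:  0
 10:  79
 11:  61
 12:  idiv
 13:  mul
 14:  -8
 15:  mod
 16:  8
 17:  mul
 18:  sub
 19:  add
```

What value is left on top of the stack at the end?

-10

-9   -> [-9]
3    -> [-9, 3]
add  -> [-6]
1    -> [-6, 1]
sub  -> [-7]
-3   -> [-7, -3]
76   -> [-7, -3, 76]
mod  -> [-7, -3]
0    -> [-7, -3, 0]
79   -> [-7, -3, 0, 79]
61   -> [-7, -3, 0, 79, 61]
idiv -> [-7, -3, 0, 1]
mul  -> [-7, -3, 0]
-8   -> [-7, -3, 0, -8]
mod  -> [-7, -3, 0]
8    -> [-7, -3, 0, 8]
mul  -> [-7, -3, 0]
sub  -> [-7, -3]
add  -> [-10]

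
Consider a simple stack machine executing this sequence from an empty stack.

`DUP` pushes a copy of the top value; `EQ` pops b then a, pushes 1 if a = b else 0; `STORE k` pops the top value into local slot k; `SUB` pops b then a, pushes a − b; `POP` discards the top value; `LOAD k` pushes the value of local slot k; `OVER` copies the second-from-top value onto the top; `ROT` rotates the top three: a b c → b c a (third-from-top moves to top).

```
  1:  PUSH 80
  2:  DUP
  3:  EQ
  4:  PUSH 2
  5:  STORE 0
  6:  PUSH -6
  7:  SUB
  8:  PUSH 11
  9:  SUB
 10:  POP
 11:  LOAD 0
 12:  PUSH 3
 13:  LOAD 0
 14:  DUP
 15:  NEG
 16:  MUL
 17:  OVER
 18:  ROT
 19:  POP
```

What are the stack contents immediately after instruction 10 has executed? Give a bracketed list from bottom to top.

[]

PUSH 80 : [80]
DUP     : [80, 80]
EQ      : [1]
PUSH 2  : [1, 2]
STORE 0 : [1]
PUSH -6 : [1, -6]
SUB     : [7]
PUSH 11 : [7, 11]
SUB     : [-4]
POP     : []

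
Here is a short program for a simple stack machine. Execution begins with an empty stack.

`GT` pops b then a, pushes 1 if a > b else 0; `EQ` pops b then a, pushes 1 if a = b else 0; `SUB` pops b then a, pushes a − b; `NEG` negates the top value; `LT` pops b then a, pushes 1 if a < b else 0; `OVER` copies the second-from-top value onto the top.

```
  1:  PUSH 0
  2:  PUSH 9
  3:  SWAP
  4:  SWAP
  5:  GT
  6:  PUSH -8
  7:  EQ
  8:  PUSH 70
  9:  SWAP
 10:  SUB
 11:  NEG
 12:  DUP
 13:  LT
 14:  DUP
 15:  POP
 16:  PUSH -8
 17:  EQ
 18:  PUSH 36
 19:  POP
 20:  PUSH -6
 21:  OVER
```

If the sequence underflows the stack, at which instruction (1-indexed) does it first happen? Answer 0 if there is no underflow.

0

PUSH 0  → 0
PUSH 9  → 0 9
SWAP    → 9 0
SWAP    → 0 9
GT      → 0
PUSH -8 → 0 -8
EQ      → 0
PUSH 70 → 0 70
SWAP    → 70 0
SUB     → 70
NEG     → -70
DUP     → -70 -70
LT      → 0
DUP     → 0 0
POP     → 0
PUSH -8 → 0 -8
EQ      → 0
PUSH 36 → 0 36
POP     → 0
PUSH -6 → 0 -6
OVER    → 0 -6 0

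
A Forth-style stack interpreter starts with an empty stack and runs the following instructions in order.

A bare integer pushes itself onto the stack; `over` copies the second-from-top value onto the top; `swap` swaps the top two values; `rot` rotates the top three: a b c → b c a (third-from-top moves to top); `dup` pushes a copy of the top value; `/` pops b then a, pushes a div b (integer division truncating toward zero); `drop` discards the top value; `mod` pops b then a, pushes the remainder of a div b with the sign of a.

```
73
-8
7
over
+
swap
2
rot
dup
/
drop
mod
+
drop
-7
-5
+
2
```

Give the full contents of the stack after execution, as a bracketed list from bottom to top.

73   : [73]
-8   : [73, -8]
7    : [73, -8, 7]
over : [73, -8, 7, -8]
+    : [73, -8, -1]
swap : [73, -1, -8]
2    : [73, -1, -8, 2]
rot  : [73, -8, 2, -1]
dup  : [73, -8, 2, -1, -1]
/    : [73, -8, 2, 1]
drop : [73, -8, 2]
mod  : [73, 0]
+    : [73]
drop : []
-7   : [-7]
-5   : [-7, -5]
+    : [-12]
2    : [-12, 2]

[-12, 2]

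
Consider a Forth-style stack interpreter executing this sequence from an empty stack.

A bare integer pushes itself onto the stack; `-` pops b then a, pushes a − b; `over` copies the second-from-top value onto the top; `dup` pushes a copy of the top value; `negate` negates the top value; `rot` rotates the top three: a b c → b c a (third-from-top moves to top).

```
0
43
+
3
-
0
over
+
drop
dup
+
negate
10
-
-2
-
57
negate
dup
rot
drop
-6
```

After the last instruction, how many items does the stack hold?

3

0      -> [0]
43     -> [0, 43]
+      -> [43]
3      -> [43, 3]
-      -> [40]
0      -> [40, 0]
over   -> [40, 0, 40]
+      -> [40, 40]
drop   -> [40]
dup    -> [40, 40]
+      -> [80]
negate -> [-80]
10     -> [-80, 10]
-      -> [-90]
-2     -> [-90, -2]
-      -> [-88]
57     -> [-88, 57]
negate -> [-88, -57]
dup    -> [-88, -57, -57]
rot    -> [-57, -57, -88]
drop   -> [-57, -57]
-6     -> [-57, -57, -6]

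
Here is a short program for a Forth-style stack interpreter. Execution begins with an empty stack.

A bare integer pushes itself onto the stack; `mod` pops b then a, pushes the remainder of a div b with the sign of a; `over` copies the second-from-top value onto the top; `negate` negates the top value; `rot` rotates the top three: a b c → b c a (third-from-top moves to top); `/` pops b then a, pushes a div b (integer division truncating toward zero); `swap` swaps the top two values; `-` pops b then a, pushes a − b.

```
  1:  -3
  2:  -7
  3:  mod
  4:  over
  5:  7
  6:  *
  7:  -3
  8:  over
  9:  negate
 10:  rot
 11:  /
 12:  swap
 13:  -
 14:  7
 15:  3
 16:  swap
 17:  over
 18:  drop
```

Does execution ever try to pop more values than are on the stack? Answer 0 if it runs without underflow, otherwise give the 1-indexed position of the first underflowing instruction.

-3  -> -3
-7  -> -3 -7
mod -> -3
over  — needs 2 operands, stack has 1 → underflow

4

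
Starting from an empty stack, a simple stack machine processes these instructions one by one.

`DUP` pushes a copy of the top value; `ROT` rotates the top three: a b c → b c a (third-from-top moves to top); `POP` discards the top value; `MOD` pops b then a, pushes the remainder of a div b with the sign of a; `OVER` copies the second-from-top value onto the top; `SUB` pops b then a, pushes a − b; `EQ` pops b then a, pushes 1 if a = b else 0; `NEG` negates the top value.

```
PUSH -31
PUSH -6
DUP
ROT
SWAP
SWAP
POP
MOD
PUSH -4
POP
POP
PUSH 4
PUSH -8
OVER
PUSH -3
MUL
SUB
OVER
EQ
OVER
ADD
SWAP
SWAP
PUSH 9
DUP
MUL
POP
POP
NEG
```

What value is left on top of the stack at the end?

-4

PUSH -31 -> [-31]
PUSH -6  -> [-31, -6]
DUP      -> [-31, -6, -6]
ROT      -> [-6, -6, -31]
SWAP     -> [-6, -31, -6]
SWAP     -> [-6, -6, -31]
POP      -> [-6, -6]
MOD      -> [0]
PUSH -4  -> [0, -4]
POP      -> [0]
POP      -> []
PUSH 4   -> [4]
PUSH -8  -> [4, -8]
OVER     -> [4, -8, 4]
PUSH -3  -> [4, -8, 4, -3]
MUL      -> [4, -8, -12]
SUB      -> [4, 4]
OVER     -> [4, 4, 4]
EQ       -> [4, 1]
OVER     -> [4, 1, 4]
ADD      -> [4, 5]
SWAP     -> [5, 4]
SWAP     -> [4, 5]
PUSH 9   -> [4, 5, 9]
DUP      -> [4, 5, 9, 9]
MUL      -> [4, 5, 81]
POP      -> [4, 5]
POP      -> [4]
NEG      -> [-4]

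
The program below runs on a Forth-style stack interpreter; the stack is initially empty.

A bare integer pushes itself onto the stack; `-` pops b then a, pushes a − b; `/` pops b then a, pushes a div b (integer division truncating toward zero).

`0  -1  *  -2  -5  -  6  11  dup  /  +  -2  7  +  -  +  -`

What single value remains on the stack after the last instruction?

-5

0   -> [0]
-1  -> [0, -1]
*   -> [0]
-2  -> [0, -2]
-5  -> [0, -2, -5]
-   -> [0, 3]
6   -> [0, 3, 6]
11  -> [0, 3, 6, 11]
dup -> [0, 3, 6, 11, 11]
/   -> [0, 3, 6, 1]
+   -> [0, 3, 7]
-2  -> [0, 3, 7, -2]
7   -> [0, 3, 7, -2, 7]
+   -> [0, 3, 7, 5]
-   -> [0, 3, 2]
+   -> [0, 5]
-   -> [-5]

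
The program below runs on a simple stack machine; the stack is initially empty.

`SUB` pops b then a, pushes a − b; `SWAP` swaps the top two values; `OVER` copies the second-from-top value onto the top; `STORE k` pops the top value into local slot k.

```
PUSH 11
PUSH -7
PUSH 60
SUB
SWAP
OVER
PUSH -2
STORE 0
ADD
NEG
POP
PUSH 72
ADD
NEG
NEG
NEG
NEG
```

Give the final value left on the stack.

PUSH 11 → [11]
PUSH -7 → [11, -7]
PUSH 60 → [11, -7, 60]
SUB     → [11, -67]
SWAP    → [-67, 11]
OVER    → [-67, 11, -67]
PUSH -2 → [-67, 11, -67, -2]
STORE 0 → [-67, 11, -67]
ADD     → [-67, -56]
NEG     → [-67, 56]
POP     → [-67]
PUSH 72 → [-67, 72]
ADD     → [5]
NEG     → [-5]
NEG     → [5]
NEG     → [-5]
NEG     → [5]

5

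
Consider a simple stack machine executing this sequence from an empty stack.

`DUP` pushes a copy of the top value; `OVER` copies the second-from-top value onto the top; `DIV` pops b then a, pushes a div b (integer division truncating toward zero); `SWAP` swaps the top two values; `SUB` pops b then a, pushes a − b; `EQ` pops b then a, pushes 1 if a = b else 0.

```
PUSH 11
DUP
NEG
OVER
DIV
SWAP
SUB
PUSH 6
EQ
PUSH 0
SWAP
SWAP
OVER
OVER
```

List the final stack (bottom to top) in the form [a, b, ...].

[0, 0, 0, 0]

PUSH 11 : 11
DUP     : 11 11
NEG     : 11 -11
OVER    : 11 -11 11
DIV     : 11 -1
SWAP    : -1 11
SUB     : -12
PUSH 6  : -12 6
EQ      : 0
PUSH 0  : 0 0
SWAP    : 0 0
SWAP    : 0 0
OVER    : 0 0 0
OVER    : 0 0 0 0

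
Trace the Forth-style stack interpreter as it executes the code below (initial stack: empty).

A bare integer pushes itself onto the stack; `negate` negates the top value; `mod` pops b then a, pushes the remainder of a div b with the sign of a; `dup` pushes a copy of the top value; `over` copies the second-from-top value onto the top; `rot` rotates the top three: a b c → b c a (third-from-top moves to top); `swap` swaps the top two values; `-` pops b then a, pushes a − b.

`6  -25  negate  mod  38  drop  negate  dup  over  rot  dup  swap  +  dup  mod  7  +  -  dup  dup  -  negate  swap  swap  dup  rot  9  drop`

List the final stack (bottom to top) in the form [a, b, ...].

6       6
-25     6 -25
negate  6 25
mod     6
38      6 38
drop    6
negate  -6
dup     -6 -6
over    -6 -6 -6
rot     -6 -6 -6
dup     -6 -6 -6 -6
swap    -6 -6 -6 -6
+       -6 -6 -12
dup     -6 -6 -12 -12
mod     -6 -6 0
7       -6 -6 0 7
+       -6 -6 7
-       -6 -13
dup     -6 -13 -13
dup     -6 -13 -13 -13
-       -6 -13 0
negate  -6 -13 0
swap    -6 0 -13
swap    -6 -13 0
dup     -6 -13 0 0
rot     -6 0 0 -13
9       -6 0 0 -13 9
drop    -6 0 0 -13

[-6, 0, 0, -13]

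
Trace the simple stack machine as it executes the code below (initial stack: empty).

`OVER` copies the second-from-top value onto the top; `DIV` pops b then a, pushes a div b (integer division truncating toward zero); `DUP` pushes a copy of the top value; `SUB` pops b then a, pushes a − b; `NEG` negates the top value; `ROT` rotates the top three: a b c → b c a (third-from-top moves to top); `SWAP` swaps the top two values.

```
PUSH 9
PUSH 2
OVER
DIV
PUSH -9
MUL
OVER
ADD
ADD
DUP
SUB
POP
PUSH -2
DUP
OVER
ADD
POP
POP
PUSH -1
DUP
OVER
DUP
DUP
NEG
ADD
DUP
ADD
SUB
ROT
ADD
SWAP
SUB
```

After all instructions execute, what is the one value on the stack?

PUSH 9  -> [9]
PUSH 2  -> [9, 2]
OVER    -> [9, 2, 9]
DIV     -> [9, 0]
PUSH -9 -> [9, 0, -9]
MUL     -> [9, 0]
OVER    -> [9, 0, 9]
ADD     -> [9, 9]
ADD     -> [18]
DUP     -> [18, 18]
SUB     -> [0]
POP     -> []
PUSH -2 -> [-2]
DUP     -> [-2, -2]
OVER    -> [-2, -2, -2]
ADD     -> [-2, -4]
POP     -> [-2]
POP     -> []
PUSH -1 -> [-1]
DUP     -> [-1, -1]
OVER    -> [-1, -1, -1]
DUP     -> [-1, -1, -1, -1]
DUP     -> [-1, -1, -1, -1, -1]
NEG     -> [-1, -1, -1, -1, 1]
ADD     -> [-1, -1, -1, 0]
DUP     -> [-1, -1, -1, 0, 0]
ADD     -> [-1, -1, -1, 0]
SUB     -> [-1, -1, -1]
ROT     -> [-1, -1, -1]
ADD     -> [-1, -2]
SWAP    -> [-2, -1]
SUB     -> [-1]

-1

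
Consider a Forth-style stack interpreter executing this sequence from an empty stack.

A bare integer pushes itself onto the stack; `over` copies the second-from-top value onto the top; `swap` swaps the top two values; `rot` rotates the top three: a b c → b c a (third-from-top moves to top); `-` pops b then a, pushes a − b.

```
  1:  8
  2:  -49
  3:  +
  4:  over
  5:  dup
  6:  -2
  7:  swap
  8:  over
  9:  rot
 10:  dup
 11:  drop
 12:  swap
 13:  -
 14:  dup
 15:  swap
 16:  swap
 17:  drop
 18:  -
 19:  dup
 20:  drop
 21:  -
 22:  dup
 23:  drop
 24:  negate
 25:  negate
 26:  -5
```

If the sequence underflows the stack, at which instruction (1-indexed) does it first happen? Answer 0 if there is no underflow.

8   → 8
-49 → 8 -49
+   → -41
over  — needs 2 operands, stack has 1 → underflow

4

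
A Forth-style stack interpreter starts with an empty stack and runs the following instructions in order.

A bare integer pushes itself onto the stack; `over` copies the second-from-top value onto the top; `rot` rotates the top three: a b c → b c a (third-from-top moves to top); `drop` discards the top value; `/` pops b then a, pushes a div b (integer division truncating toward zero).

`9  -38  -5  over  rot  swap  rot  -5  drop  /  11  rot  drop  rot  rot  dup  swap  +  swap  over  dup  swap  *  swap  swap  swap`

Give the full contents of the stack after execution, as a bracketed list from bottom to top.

9     [9]
-38   [9, -38]
-5    [9, -38, -5]
over  [9, -38, -5, -38]
rot   [9, -5, -38, -38]
swap  [9, -5, -38, -38]
rot   [9, -38, -38, -5]
-5    [9, -38, -38, -5, -5]
drop  [9, -38, -38, -5]
/     [9, -38, 7]
11    [9, -38, 7, 11]
rot   [9, 7, 11, -38]
drop  [9, 7, 11]
rot   [7, 11, 9]
rot   [11, 9, 7]
dup   [11, 9, 7, 7]
swap  [11, 9, 7, 7]
+     [11, 9, 14]
swap  [11, 14, 9]
over  [11, 14, 9, 14]
dup   [11, 14, 9, 14, 14]
swap  [11, 14, 9, 14, 14]
*     [11, 14, 9, 196]
swap  [11, 14, 196, 9]
swap  [11, 14, 9, 196]
swap  [11, 14, 196, 9]

[11, 14, 196, 9]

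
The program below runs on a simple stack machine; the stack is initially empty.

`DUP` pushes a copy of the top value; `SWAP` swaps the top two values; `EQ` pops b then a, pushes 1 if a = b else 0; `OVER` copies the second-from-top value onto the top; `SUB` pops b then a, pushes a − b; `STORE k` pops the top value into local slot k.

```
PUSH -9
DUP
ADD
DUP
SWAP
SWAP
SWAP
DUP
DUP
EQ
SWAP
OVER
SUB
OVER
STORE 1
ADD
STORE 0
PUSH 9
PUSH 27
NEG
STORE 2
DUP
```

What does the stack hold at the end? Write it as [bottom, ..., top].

PUSH -9 → [-9]
DUP     → [-9, -9]
ADD     → [-18]
DUP     → [-18, -18]
SWAP    → [-18, -18]
SWAP    → [-18, -18]
SWAP    → [-18, -18]
DUP     → [-18, -18, -18]
DUP     → [-18, -18, -18, -18]
EQ      → [-18, -18, 1]
SWAP    → [-18, 1, -18]
OVER    → [-18, 1, -18, 1]
SUB     → [-18, 1, -19]
OVER    → [-18, 1, -19, 1]
STORE 1 → [-18, 1, -19]
ADD     → [-18, -18]
STORE 0 → [-18]
PUSH 9  → [-18, 9]
PUSH 27 → [-18, 9, 27]
NEG     → [-18, 9, -27]
STORE 2 → [-18, 9]
DUP     → [-18, 9, 9]

[-18, 9, 9]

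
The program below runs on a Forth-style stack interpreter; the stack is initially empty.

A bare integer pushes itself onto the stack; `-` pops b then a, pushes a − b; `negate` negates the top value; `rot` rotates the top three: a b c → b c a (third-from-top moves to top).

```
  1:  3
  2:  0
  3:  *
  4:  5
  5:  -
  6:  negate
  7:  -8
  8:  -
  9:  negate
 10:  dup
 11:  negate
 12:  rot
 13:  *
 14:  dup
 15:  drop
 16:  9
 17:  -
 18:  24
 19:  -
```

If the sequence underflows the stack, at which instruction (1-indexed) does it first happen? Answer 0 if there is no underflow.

12

3       [3]
0       [3, 0]
*       [0]
5       [0, 5]
-       [-5]
negate  [5]
-8      [5, -8]
-       [13]
negate  [-13]
dup     [-13, -13]
negate  [-13, 13]
rot  — needs 3 operands, stack has 2 → underflow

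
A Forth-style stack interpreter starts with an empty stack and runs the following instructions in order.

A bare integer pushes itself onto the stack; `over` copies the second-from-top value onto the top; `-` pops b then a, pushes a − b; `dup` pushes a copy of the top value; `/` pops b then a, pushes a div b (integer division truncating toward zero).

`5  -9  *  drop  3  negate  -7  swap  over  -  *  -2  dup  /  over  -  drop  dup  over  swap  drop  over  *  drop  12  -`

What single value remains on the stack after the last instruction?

5      : [5]
-9     : [5, -9]
*      : [-45]
drop   : []
3      : [3]
negate : [-3]
-7     : [-3, -7]
swap   : [-7, -3]
over   : [-7, -3, -7]
-      : [-7, 4]
*      : [-28]
-2     : [-28, -2]
dup    : [-28, -2, -2]
/      : [-28, 1]
over   : [-28, 1, -28]
-      : [-28, 29]
drop   : [-28]
dup    : [-28, -28]
over   : [-28, -28, -28]
swap   : [-28, -28, -28]
drop   : [-28, -28]
over   : [-28, -28, -28]
*      : [-28, 784]
drop   : [-28]
12     : [-28, 12]
-      : [-40]

-40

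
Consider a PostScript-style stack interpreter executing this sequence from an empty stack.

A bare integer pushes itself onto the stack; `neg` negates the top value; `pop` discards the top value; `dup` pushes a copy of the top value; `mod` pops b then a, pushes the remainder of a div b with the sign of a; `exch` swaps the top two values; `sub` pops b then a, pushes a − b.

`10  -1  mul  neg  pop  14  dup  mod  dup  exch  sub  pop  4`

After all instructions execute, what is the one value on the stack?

10   -> [10]
-1   -> [10, -1]
mul  -> [-10]
neg  -> [10]
pop  -> []
14   -> [14]
dup  -> [14, 14]
mod  -> [0]
dup  -> [0, 0]
exch -> [0, 0]
sub  -> [0]
pop  -> []
4    -> [4]

4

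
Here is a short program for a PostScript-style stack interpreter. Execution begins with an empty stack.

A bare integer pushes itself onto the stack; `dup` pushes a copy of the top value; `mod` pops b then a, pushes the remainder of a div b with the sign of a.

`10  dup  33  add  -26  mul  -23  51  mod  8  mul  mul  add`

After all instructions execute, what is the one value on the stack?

10   10
dup  10 10
33   10 10 33
add  10 43
-26  10 43 -26
mul  10 -1118
-23  10 -1118 -23
51   10 -1118 -23 51
mod  10 -1118 -23
8    10 -1118 -23 8
mul  10 -1118 -184
mul  10 205712
add  205722

205722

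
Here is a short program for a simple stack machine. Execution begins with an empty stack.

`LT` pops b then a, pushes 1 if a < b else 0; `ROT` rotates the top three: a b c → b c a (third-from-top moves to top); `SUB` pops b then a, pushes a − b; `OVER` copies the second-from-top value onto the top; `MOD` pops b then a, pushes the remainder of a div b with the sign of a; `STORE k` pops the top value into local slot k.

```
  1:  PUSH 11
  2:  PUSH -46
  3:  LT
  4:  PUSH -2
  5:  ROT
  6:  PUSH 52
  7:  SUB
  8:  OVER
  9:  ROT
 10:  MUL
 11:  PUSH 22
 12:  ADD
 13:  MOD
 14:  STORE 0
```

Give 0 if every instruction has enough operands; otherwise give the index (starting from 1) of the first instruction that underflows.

5

PUSH 11  -> 11
PUSH -46 -> 11 -46
LT       -> 0
PUSH -2  -> 0 -2
ROT  — needs 3 operands, stack has 2 → underflow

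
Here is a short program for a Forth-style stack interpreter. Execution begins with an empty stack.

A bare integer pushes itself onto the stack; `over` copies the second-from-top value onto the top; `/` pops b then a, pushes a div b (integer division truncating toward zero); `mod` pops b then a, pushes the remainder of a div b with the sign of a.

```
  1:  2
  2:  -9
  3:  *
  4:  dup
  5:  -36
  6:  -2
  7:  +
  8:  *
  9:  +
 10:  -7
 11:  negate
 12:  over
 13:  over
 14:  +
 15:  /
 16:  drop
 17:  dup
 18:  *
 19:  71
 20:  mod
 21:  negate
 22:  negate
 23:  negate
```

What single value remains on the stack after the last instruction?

2      → [2]
-9     → [2, -9]
*      → [-18]
dup    → [-18, -18]
-36    → [-18, -18, -36]
-2     → [-18, -18, -36, -2]
+      → [-18, -18, -38]
*      → [-18, 684]
+      → [666]
-7     → [666, -7]
negate → [666, 7]
over   → [666, 7, 666]
over   → [666, 7, 666, 7]
+      → [666, 7, 673]
/      → [666, 0]
drop   → [666]
dup    → [666, 666]
*      → [443556]
71     → [443556, 71]
mod    → [19]
negate → [-19]
negate → [19]
negate → [-19]

-19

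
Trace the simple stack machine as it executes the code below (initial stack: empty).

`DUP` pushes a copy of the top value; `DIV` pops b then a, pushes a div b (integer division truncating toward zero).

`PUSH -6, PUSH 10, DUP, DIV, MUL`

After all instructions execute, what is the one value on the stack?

PUSH -6 -> [-6]
PUSH 10 -> [-6, 10]
DUP     -> [-6, 10, 10]
DIV     -> [-6, 1]
MUL     -> [-6]

-6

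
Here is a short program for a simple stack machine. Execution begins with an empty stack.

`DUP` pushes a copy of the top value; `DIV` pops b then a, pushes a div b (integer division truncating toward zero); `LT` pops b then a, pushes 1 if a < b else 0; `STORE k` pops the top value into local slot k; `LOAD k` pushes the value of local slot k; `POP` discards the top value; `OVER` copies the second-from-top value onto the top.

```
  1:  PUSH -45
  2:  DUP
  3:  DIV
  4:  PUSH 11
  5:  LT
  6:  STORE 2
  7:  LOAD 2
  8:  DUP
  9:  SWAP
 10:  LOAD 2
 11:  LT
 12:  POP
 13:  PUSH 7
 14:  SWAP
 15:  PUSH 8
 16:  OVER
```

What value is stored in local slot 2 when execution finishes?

1

PUSH -45 → [-45]
DUP      → [-45, -45]
DIV      → [1]
PUSH 11  → [1, 11]
LT       → [1]
STORE 2  → []
LOAD 2   → [1]
DUP      → [1, 1]
SWAP     → [1, 1]
LOAD 2   → [1, 1, 1]
LT       → [1, 0]
POP      → [1]
PUSH 7   → [1, 7]
SWAP     → [7, 1]
PUSH 8   → [7, 1, 8]
OVER     → [7, 1, 8, 1]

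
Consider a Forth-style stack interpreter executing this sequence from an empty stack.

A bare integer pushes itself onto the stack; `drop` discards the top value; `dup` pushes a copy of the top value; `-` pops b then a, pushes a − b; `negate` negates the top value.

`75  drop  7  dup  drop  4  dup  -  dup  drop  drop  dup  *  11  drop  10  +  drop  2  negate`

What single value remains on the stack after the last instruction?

-2

75     : [75]
drop   : []
7      : [7]
dup    : [7, 7]
drop   : [7]
4      : [7, 4]
dup    : [7, 4, 4]
-      : [7, 0]
dup    : [7, 0, 0]
drop   : [7, 0]
drop   : [7]
dup    : [7, 7]
*      : [49]
11     : [49, 11]
drop   : [49]
10     : [49, 10]
+      : [59]
drop   : []
2      : [2]
negate : [-2]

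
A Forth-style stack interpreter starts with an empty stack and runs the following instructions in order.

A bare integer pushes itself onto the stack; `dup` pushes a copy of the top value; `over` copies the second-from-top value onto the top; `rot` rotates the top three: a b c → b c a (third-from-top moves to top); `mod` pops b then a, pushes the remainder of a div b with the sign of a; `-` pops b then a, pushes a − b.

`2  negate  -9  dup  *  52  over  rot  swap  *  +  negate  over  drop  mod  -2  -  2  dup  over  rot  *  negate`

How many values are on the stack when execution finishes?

3

2       2
negate  -2
-9      -2 -9
dup     -2 -9 -9
*       -2 81
52      -2 81 52
over    -2 81 52 81
rot     -2 52 81 81
swap    -2 52 81 81
*       -2 52 6561
+       -2 6613
negate  -2 -6613
over    -2 -6613 -2
drop    -2 -6613
mod     -2
-2      -2 -2
-       0
2       0 2
dup     0 2 2
over    0 2 2 2
rot     0 2 2 2
*       0 2 4
negate  0 2 -4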